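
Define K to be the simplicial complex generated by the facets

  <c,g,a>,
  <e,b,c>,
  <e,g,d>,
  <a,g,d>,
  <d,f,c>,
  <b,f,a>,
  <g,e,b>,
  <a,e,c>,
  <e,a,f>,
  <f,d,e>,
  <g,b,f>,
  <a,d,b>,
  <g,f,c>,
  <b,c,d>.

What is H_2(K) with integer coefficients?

H_2 = Z.

Take the total order a < b < c < d < e < f < g on the vertex set. Then K (dimension 2) consists of the simplices:

  0-simplices (7): a, b, c, d, e, f, g
  1-simplices (21): ab, ac, ad, ae, af, ag, bc, bd, be, bf, bg, cd, ce, cf, cg, de, df, dg, ef, eg, fg
  2-simplices (14): abd, abf, ace, acg, adg, aef, bcd, bce, beg, bfg, cdf, cfg, def, deg

giving chain groups C_0 ≅ Z^7, C_1 ≅ Z^21, C_2 ≅ Z^14.

The boundary map ∂_1: C_1 → C_0 sends each edge [p,q] (with p < q) to q − p.
As a 7×21 matrix over Z this has rank 6, with invariant factors (1,1,1,1,1,1).

∂_2: C_2 → C_1 acts by ∂[p,q,r] = [q,r] − [p,r] + [p,q]. For instance
  ∂acg = cg − ag + ac,
  ∂bcd = cd − bd + bc.
The resulting 21×14 matrix has rank 13, and its Smith normal form has invariant factors (1,1,1,1,1,1,1,1,1,1,1,1,1).

From H_k ≅ ker(∂_k) / im(∂_{k+1}) we obtain:

  H_2: rank ker ∂_2 − rank ∂_3 = (14 − 13) − 0 = 1, and there is no ∂_3, so H_2 ≅ Z.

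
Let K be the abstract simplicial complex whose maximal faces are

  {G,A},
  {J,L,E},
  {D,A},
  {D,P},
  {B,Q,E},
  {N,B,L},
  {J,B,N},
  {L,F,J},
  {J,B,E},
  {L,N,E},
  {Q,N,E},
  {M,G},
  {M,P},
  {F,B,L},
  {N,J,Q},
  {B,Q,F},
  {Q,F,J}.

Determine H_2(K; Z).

Order the vertices as A < B < D < E < F < G < J < L < M < N < P < Q. Listing each simplex with vertices in this order, K has dimension 2 with simplices:

  0-simplices (12): A, B, D, E, F, G, J, L, M, N, P, Q
  1-simplices (23): AD, AG, BE, BF, BJ, BL, BN, BQ, DP, EJ, EL, EN, EQ, FJ, FL, FQ, GM, JL, JN, JQ, LN, MP, NQ
  2-simplices (12): BEJ, BEQ, BFL, BFQ, BJN, BLN, EJL, ELN, ENQ, FJL, FJQ, JNQ

giving chain groups C_0 ≅ Z^12, C_1 ≅ Z^23, C_2 ≅ Z^12.

Boundary ∂_1: C_1 → C_0 maps an edge to its endpoints' difference, ∂[p,q] = q − p. For instance
  ∂EN = N − E.
The resulting 12×23 matrix has rank 10, and its Smith normal form has invariant factors (1,1,1,1,1,1,1,1,1,1).

Boundary ∂_2: C_2 → C_1 acts by ∂[p,q,r] = [q,r] − [p,r] + [p,q]. For instance
  ∂BEQ = EQ − BQ + BE,
  ∂BJN = JN − BN + BJ.
The 23×12 boundary matrix has rank 12 and Smith normal form diag(1,1,1,1,1,1,1,1,1,1,1,2).

From H_k ≅ ker(∂_k) / im(∂_{k+1}) we obtain:

  H_2: rank ker ∂_2 − rank ∂_3 = (12 − 12) − 0 = 0, and there is no ∂_3, so H_2 ≅ 0.

H_2 ≅ 0.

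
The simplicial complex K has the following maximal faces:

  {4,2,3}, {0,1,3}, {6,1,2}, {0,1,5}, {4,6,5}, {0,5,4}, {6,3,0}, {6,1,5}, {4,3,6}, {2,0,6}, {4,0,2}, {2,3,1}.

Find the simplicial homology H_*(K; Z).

Order the vertices as 0 < 1 < 2 < 3 < 4 < 5 < 6. Listing each simplex with vertices in this order, K has dimension 2 with simplices:

  0-simplices (7): [0], [1], [2], [3], [4], [5], [6]
  1-simplices (18): [0,1], [0,2], [0,3], [0,4], [0,5], [0,6], [1,2], [1,3], [1,5], [1,6], [2,3], [2,4], [2,6], [3,4], [3,6], [4,5], [4,6], [5,6]
  2-simplices (12): [0,1,3], [0,1,5], [0,2,4], [0,2,6], [0,3,6], [0,4,5], [1,2,3], [1,2,6], [1,5,6], [2,3,4], [3,4,6], [4,5,6]

giving chain groups C_0 ≅ Z^7, C_1 ≅ Z^18, C_2 ≅ Z^12.

∂_1: C_1 → C_0 is given by ∂[p,q] = [q] − [p]. For instance
  ∂[2,3] = [3] − [2].
The 7×18 boundary matrix has rank 6 and Smith normal form diag(1,1,1,1,1,1).

Boundary ∂_2: C_2 → C_1 sends each 2-simplex [p,q,r] to [q,r] − [p,r] + [p,q]. For instance
  ∂[3,4,6] = [4,6] − [3,6] + [3,4],
  ∂[1,5,6] = [5,6] − [1,6] + [1,5].
The 18×12 boundary matrix has rank 12 and Smith normal form diag(1,1,1,1,1,1,1,1,1,1,1,2).

From H_k ≅ ker(∂_k) / im(∂_{k+1}) we obtain:

  H_0: rank C_0 − rank ∂_1 = 7 − 6 = 1, and the invariant factors of ∂_1 are all 1, so H_0 = Z.
  H_1: rank ker ∂_1 − rank ∂_2 = (18 − 6) − 12 = 0, and ∂_2 has invariant factor 2 > 1, so H_1 = Z/2.
  H_2: rank ker ∂_2 − rank ∂_3 = (12 − 12) − 0 = 0, and there is no ∂_3, so H_2 = 0.

H_0 = Z,  H_1 = Z/2,  H_2 = 0.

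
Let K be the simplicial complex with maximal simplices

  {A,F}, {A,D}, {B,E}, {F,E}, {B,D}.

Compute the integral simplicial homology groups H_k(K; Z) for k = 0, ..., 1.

H_0 = Z,  H_1 = Z.

Order the vertices as A < B < D < E < F. Listing each simplex with vertices in this order, K has dimension 1 with simplices:

  0-simplices (5): A, B, D, E, F
  1-simplices (5): AD, AF, BD, BE, EF

giving chain groups C_0 ≅ Z^5, C_1 ≅ Z^5.

∂_1: C_1 → C_0 is given by ∂[p,q] = [q] − [p]. For instance
  ∂EF = F − E.
As a 5×5 matrix over Z this has rank 4, with invariant factors (1,1,1,1).

Now H_k = ker ∂_k / im ∂_{k+1}, so:

  H_0: rank C_0 − rank ∂_1 = 5 − 4 = 1, and the invariant factors of ∂_1 are all 1, so H_0 ≅ Z.
  H_1: rank ker ∂_1 − rank ∂_2 = (5 − 4) − 0 = 1, and there is no ∂_2, so H_1 ≅ Z.

As a check, the Euler characteristic is 5 − 5 = 0, which agrees with 1 − 1 = 0.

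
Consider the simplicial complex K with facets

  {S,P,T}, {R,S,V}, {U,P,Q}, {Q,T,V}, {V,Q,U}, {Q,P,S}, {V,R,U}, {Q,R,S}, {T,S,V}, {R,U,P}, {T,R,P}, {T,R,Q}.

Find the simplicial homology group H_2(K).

Order the vertices as P < Q < R < S < T < U < V. Listing each simplex with vertices in this order, K has dimension 2 with simplices:

  0-simplices (7): P, Q, R, S, T, U, V
  1-simplices (18): PQ, PR, PS, PT, PU, QR, QS, QT, QU, QV, RS, RT, RU, RV, ST, SV, TV, UV
  2-simplices (12): PQS, PQU, PRT, PRU, PST, QRS, QRT, QTV, QUV, RSV, RUV, STV

Hence C_0 ≅ Z^7, C_1 ≅ Z^18, C_2 ≅ Z^12.

∂_1: C_1 → C_0 maps an edge to its endpoints' difference, ∂[p,q] = q − p.
This gives a 7×18 integer matrix of rank 6; reducing to Smith normal form yields diagonal entries (1,1,1,1,1,1).

Boundary ∂_2: C_2 → C_1 acts by ∂[p,q,r] = [q,r] − [p,r] + [p,q]. For instance
  ∂PQS = QS − PS + PQ,
  ∂RUV = UV − RV + RU.
The 18×12 boundary matrix has rank 12 and Smith normal form diag(1,1,1,1,1,1,1,1,1,1,1,2).

Computing H_k = (kernel of ∂_k) / (image of ∂_{k+1}):

  H_2: rank ker ∂_2 − rank ∂_3 = (12 − 12) − 0 = 0, and there is no ∂_3, so H_2 = 0.

H_2 = 0.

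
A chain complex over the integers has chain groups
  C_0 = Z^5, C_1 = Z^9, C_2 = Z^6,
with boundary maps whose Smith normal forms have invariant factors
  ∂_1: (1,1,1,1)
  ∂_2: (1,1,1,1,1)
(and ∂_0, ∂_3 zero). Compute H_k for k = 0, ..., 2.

H_0 ≅ Z,  H_1 = 0,  H_2 ≅ Z.

H_0: b_0 = 5 − 0 − 4 = 1; torsion from ∂_1 factors > 1: none. So H_0 ≅ Z.
H_1: b_1 = 9 − 4 − 5 = 0; torsion from ∂_2 factors > 1: none. So H_1 ≅ 0.
H_2: b_2 = 6 − 5 − 0 = 1; torsion from ∂_3 factors > 1: none. So H_2 ≅ Z.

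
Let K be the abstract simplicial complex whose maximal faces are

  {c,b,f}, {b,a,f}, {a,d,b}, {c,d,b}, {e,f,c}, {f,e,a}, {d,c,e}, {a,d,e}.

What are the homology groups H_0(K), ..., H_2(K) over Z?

Take the total order a < b < c < d < e < f on the vertex set. Then K (dimension 2) consists of the simplices:

  0-simplices (6): a, b, c, d, e, f
  1-simplices (12): ab, ad, ae, af, bc, bd, bf, cd, ce, cf, de, ef
  2-simplices (8): abd, abf, ade, aef, bcd, bcf, cde, cef

giving chain groups C_0 ≅ Z^6, C_1 ≅ Z^12, C_2 ≅ Z^8.

Boundary ∂_1: C_1 → C_0 sends each edge [p,q] (with p < q) to q − p.
The resulting 6×12 matrix has rank 5, and its Smith normal form has invariant factors (1,1,1,1,1).

Boundary ∂_2: C_2 → C_1 maps a triangle to the signed sum of its edges. For instance
  ∂bcd = cd − bd + bc,
  ∂cef = ef − cf + ce.
The 12×8 boundary matrix has rank 7 and Smith normal form diag(1,1,1,1,1,1,1).

Reading off H_k = ker ∂_k / im ∂_{k+1}:

  H_0: rank C_0 − rank ∂_1 = 6 − 5 = 1, and the invariant factors of ∂_1 are all 1, so H_0 ≅ Z.
  H_1: rank ker ∂_1 − rank ∂_2 = (12 − 5) − 7 = 0, and the invariant factors of ∂_2 are all 1, so H_1 ≅ 0.
  H_2: rank ker ∂_2 − rank ∂_3 = (8 − 7) − 0 = 1, and there is no ∂_3, so H_2 ≅ Z.

H_0 ≅ Z,  H_1 = 0,  H_2 ≅ Z.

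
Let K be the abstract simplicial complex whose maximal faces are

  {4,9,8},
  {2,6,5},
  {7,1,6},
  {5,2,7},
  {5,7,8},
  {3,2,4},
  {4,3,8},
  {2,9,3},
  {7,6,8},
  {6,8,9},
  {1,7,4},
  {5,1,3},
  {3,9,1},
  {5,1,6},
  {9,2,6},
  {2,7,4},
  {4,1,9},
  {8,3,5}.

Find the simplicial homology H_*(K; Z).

H_0 ≅ Z,  H_1 ≅ Z ⊕ Z/2Z,  H_2 = 0.

We work with the vertex ordering 1 < 2 < 3 < 4 < 5 < 6 < 7 < 8 < 9. The simplices of K, each written with vertices in increasing order, are:

  0-simplices (9): [1], [2], [3], [4], [5], [6], [7], [8], [9]
  1-simplices (27): (27 of them)
  2-simplices (18): [1,3,5], [1,3,9], [1,4,7], [1,4,9], [1,5,6], [1,6,7], [2,3,4], [2,3,9], [2,4,7], [2,5,6], [2,5,7], [2,6,9], [3,4,8], [3,5,8], [4,8,9], [5,7,8], [6,7,8], [6,8,9]

so the chain groups are C_0 ≅ Z^9, C_1 ≅ Z^27, C_2 ≅ Z^18.

The boundary map ∂_1: C_1 → C_0 sends each edge [p,q] (with p < q) to q − p.
The 9×27 boundary matrix has rank 8 and Smith normal form diag(1,1,1,1,1,1,1,1).

Boundary ∂_2: C_2 → C_1 sends each 2-simplex [p,q,r] to [q,r] − [p,r] + [p,q]. For instance
  ∂[1,6,7] = [6,7] − [1,7] + [1,6],
  ∂[4,8,9] = [8,9] − [4,9] + [4,8].
This gives a 27×18 integer matrix of rank 18; reducing to Smith normal form yields diagonal entries (1,1,1,1,1,1,1,1,1,1,1,1,1,1,1,1,1,2).

From H_k ≅ ker(∂_k) / im(∂_{k+1}) we obtain:

  H_0: rank C_0 − rank ∂_1 = 9 − 8 = 1, and the invariant factors of ∂_1 are all 1, so H_0 = Z.
  H_1: rank ker ∂_1 − rank ∂_2 = (27 − 8) − 18 = 1, and ∂_2 has invariant factor 2 > 1, so H_1 = Z ⊕ Z/2Z.
  H_2: rank ker ∂_2 − rank ∂_3 = (18 − 18) − 0 = 0, and there is no ∂_3, so H_2 = 0.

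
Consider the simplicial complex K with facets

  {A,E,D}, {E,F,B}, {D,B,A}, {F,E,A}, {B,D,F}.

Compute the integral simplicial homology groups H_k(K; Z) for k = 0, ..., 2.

K has 5 vertices, 10 edges, 5 triangles.
rank ∂_0 = 0, rank ∂_1 = 4 ⇒ b_0 = 5 − 0 − 4 = 1; all invariant factors of ∂_1 are 1 so no torsion. So H_0 = Z.
rank ∂_1 = 4, rank ∂_2 = 5 ⇒ b_1 = 10 − 4 − 5 = 1; all invariant factors of ∂_2 are 1 so no torsion. So H_1 = Z.
rank ∂_2 = 5, rank ∂_3 = 0 ⇒ b_2 = 5 − 5 − 0 = 0. So H_2 = 0.

H_0 = Z,  H_1 = Z,  H_2 = 0.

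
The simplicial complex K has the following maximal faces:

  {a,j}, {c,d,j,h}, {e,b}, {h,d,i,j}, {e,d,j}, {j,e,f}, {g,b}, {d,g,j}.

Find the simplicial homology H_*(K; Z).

Take the total order a < b < c < d < e < f < g < h < i < j on the vertex set. Then K (dimension 3) consists of the simplices:

  0-simplices (10): a, b, c, d, e, f, g, h, i, j
  1-simplices (18): aj, be, bg, cd, ch, cj, de, dg, dh, di, dj, ef, ej, fj, gj, hi, hj, ij
  2-simplices (10): cdh, cdj, chj, dej, dgj, dhi, dhj, dij, efj, hij
  3-simplices (2): cdhj, dhij

so the chain groups are C_0 ≅ Z^10, C_1 ≅ Z^18, C_2 ≅ Z^10, C_3 ≅ Z^2.

The boundary map ∂_1: C_1 → C_0 sends each edge [p,q] (with p < q) to q − p.
This gives a 10×18 integer matrix of rank 9; reducing to Smith normal form yields diagonal entries (1,1,1,1,1,1,1,1,1).

∂_2: C_2 → C_1 acts by ∂[p,q,r] = [q,r] − [p,r] + [p,q]. For instance
  ∂dhi = hi − di + dh,
  ∂chj = hj − cj + ch.
This gives a 18×10 integer matrix of rank 8; reducing to Smith normal form yields diagonal entries (1,1,1,1,1,1,1,1).

∂_3: C_3 → C_2 sends each 3-simplex σ to the alternating sum Σ_i (−1)^i (σ with its i-th vertex removed). For instance
  ∂cdhj = dhj − chj + cdj − cdh,
  ∂dhij = hij − dij + dhj − dhi.
The 10×2 boundary matrix has rank 2 and Smith normal form diag(1,1).

Now H_k = ker ∂_k / im ∂_{k+1}, so:

  H_0: rank C_0 − rank ∂_1 = 10 − 9 = 1, and the invariant factors of ∂_1 are all 1, so H_0 = Z.
  H_1: rank ker ∂_1 − rank ∂_2 = (18 − 9) − 8 = 1, and the invariant factors of ∂_2 are all 1, so H_1 = Z.
  H_2: rank ker ∂_2 − rank ∂_3 = (10 − 8) − 2 = 0, and the invariant factors of ∂_3 are all 1, so H_2 = 0.
  H_3: rank ker ∂_3 − rank ∂_4 = (2 − 2) − 0 = 0, and there is no ∂_4, so H_3 = 0.

As a check, the Euler characteristic is 10 − 18 + 10 − 2 = 0, which agrees with 1 − 1 + 0 − 0 = 0.

H_0 ≅ Z,  H_1 ≅ Z,  H_2 = 0,  H_3 = 0.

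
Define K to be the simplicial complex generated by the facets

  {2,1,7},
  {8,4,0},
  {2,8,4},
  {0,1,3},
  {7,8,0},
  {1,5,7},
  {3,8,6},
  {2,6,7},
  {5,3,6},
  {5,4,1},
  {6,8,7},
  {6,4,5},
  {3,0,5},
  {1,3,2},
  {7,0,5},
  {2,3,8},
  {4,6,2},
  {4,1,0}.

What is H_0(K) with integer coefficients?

H_0 ≅ Z.

We work with the vertex ordering 0 < 1 < 2 < 3 < 4 < 5 < 6 < 7 < 8. The simplices of K, each written with vertices in increasing order, are:

  0-simplices (9): [0], [1], [2], [3], [4], [5], [6], [7], [8]
  1-simplices (27): (27 of them)
  2-simplices (18): [0,1,3], [0,1,4], [0,3,5], [0,4,8], [0,5,7], [0,7,8], [1,2,3], [1,2,7], [1,4,5], [1,5,7], [2,3,8], [2,4,6], [2,4,8], [2,6,7], [3,5,6], [3,6,8], [4,5,6], [6,7,8]

giving chain groups C_0 ≅ Z^9, C_1 ≅ Z^27, C_2 ≅ Z^18.

The boundary map ∂_1: C_1 → C_0 is given by ∂[p,q] = [q] − [p]. For instance
  ∂[0,5] = [5] − [0].
The resulting 9×27 matrix has rank 8, and its Smith normal form has invariant factors (1,1,1,1,1,1,1,1).

The boundary map ∂_2: C_2 → C_1 acts by ∂[p,q,r] = [q,r] − [p,r] + [p,q]. For instance
  ∂[0,7,8] = [7,8] − [0,8] + [0,7],
  ∂[0,5,7] = [5,7] − [0,7] + [0,5].
The 27×18 boundary matrix has rank 18 and Smith normal form diag(1,1,1,1,1,1,1,1,1,1,1,1,1,1,1,1,1,2).

Computing H_k = (kernel of ∂_k) / (image of ∂_{k+1}):

  H_0: rank C_0 − rank ∂_1 = 9 − 8 = 1, and the invariant factors of ∂_1 are all 1, so H_0 = Z.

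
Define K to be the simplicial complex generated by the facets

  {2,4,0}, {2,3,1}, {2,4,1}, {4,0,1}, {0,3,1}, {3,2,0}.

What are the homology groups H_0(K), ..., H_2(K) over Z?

H_0 ≅ Z,  H_1 = 0,  H_2 ≅ Z.

Fix the vertex order 0 < 1 < 2 < 3 < 4 and write every simplex with vertices in increasing order. Then dim K = 2 and the simplices of K are:

  0-simplices (5): [0], [1], [2], [3], [4]
  1-simplices (9): [0,1], [0,2], [0,3], [0,4], [1,2], [1,3], [1,4], [2,3], [2,4]
  2-simplices (6): [0,1,3], [0,1,4], [0,2,3], [0,2,4], [1,2,3], [1,2,4]

so the chain groups are C_0 ≅ Z^5, C_1 ≅ Z^9, C_2 ≅ Z^6.

The boundary map ∂_1: C_1 → C_0 is given by ∂[p,q] = [q] − [p]. For instance
  ∂[1,3] = [3] − [1].
The resulting 5×9 matrix has rank 4, and its Smith normal form has invariant factors (1,1,1,1).

Boundary ∂_2: C_2 → C_1 acts by ∂[p,q,r] = [q,r] − [p,r] + [p,q]. For instance
  ∂[0,1,3] = [1,3] − [0,3] + [0,1],
  ∂[1,2,3] = [2,3] − [1,3] + [1,2].
As a 9×6 matrix over Z this has rank 5, with invariant factors (1,1,1,1,1).

Reading off H_k = ker ∂_k / im ∂_{k+1}:

  H_0: rank C_0 − rank ∂_1 = 5 − 4 = 1, and the invariant factors of ∂_1 are all 1, so H_0 ≅ Z.
  H_1: rank ker ∂_1 − rank ∂_2 = (9 − 4) − 5 = 0, and the invariant factors of ∂_2 are all 1, so H_1 ≅ 0.
  H_2: rank ker ∂_2 − rank ∂_3 = (6 − 5) − 0 = 1, and there is no ∂_3, so H_2 ≅ Z.

As a check, the Euler characteristic is 5 − 9 + 6 = 2, which agrees with 1 − 0 + 1 = 2.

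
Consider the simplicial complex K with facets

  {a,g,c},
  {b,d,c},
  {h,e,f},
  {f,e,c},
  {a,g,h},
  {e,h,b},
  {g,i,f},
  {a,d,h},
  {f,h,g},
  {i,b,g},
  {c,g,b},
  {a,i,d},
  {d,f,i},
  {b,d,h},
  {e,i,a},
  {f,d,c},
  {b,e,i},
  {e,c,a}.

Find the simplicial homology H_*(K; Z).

H_0 ≅ Z,  H_1 ≅ Z^2,  H_2 ≅ Z.

K has 9 vertices, 27 edges, 18 triangles.
rank ∂_0 = 0, rank ∂_1 = 8 ⇒ b_0 = 9 − 0 − 8 = 1; all invariant factors of ∂_1 are 1 so no torsion. So H_0 ≅ Z.
rank ∂_1 = 8, rank ∂_2 = 17 ⇒ b_1 = 27 − 8 − 17 = 2; all invariant factors of ∂_2 are 1 so no torsion. So H_1 ≅ Z^2.
rank ∂_2 = 17, rank ∂_3 = 0 ⇒ b_2 = 18 − 17 − 0 = 1. So H_2 ≅ Z.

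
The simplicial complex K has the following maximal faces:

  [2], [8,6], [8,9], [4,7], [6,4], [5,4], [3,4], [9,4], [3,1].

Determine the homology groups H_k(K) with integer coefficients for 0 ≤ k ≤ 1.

H_0 = Z^2,  H_1 = Z.

K has 9 vertices, 8 edges.
rank ∂_0 = 0, rank ∂_1 = 7 ⇒ b_0 = 9 − 0 − 7 = 2; all invariant factors of ∂_1 are 1 so no torsion. So H_0 ≅ Z^2.
rank ∂_1 = 7, rank ∂_2 = 0 ⇒ b_1 = 8 − 7 − 0 = 1. So H_1 ≅ Z.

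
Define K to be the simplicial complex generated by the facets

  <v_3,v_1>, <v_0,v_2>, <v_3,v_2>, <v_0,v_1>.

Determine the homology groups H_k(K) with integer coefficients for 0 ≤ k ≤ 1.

H_0 = Z,  H_1 = Z.

We work with the vertex ordering v_0 < v_1 < v_2 < v_3. The simplices of K, each written with vertices in increasing order, are:

  0-simplices (4): [v_0], [v_1], [v_2], [v_3]
  1-simplices (4): [v_0,v_1], [v_0,v_2], [v_1,v_3], [v_2,v_3]

giving chain groups C_0 ≅ Z^4, C_1 ≅ Z^4.

Boundary ∂_1: C_1 → C_0 is given by ∂[p,q] = [q] − [p]. For instance
  ∂[v_2,v_3] = [v_3] − [v_2].
As a 4×4 matrix over Z this has rank 3, with invariant factors (1,1,1).

Reading off H_k = ker ∂_k / im ∂_{k+1}:

  H_0: rank C_0 − rank ∂_1 = 4 − 3 = 1, and the invariant factors of ∂_1 are all 1, so H_0 = Z.
  H_1: rank ker ∂_1 − rank ∂_2 = (4 − 3) − 0 = 1, and there is no ∂_2, so H_1 = Z.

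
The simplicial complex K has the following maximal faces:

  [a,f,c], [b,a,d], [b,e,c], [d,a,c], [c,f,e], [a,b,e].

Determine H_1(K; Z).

H_1 = Z.

Fix the vertex order a < b < c < d < e < f and write every simplex with vertices in increasing order. Then dim K = 2 and the simplices of K are:

  0-simplices (6): a, b, c, d, e, f
  1-simplices (12): ab, ac, ad, ae, af, bc, bd, be, cd, ce, cf, ef
  2-simplices (6): abd, abe, acd, acf, bce, cef

so the chain groups are C_0 ≅ Z^6, C_1 ≅ Z^12, C_2 ≅ Z^6.

Boundary ∂_1: C_1 → C_0 sends each edge [p,q] (with p < q) to q − p.
This gives a 6×12 integer matrix of rank 5; reducing to Smith normal form yields diagonal entries (1,1,1,1,1).

The boundary map ∂_2: C_2 → C_1 maps a triangle to the signed sum of its edges. For instance
  ∂abe = be − ae + ab,
  ∂cef = ef − cf + ce.
The resulting 12×6 matrix has rank 6, and its Smith normal form has invariant factors (1,1,1,1,1,1).

Reading off H_k = ker ∂_k / im ∂_{k+1}:

  H_1: rank ker ∂_1 − rank ∂_2 = (12 − 5) − 6 = 1, and the invariant factors of ∂_2 are all 1, so H_1 ≅ Z.

(K is a triangulation of the cylinder S^1 x I.)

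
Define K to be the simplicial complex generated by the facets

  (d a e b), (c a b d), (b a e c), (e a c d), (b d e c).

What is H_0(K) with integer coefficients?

H_0 = Z.

We work with the vertex ordering a < b < c < d < e. The simplices of K, each written with vertices in increasing order, are:

  0-simplices (5): a, b, c, d, e
  1-simplices (10): ab, ac, ad, ae, bc, bd, be, cd, ce, de
  2-simplices (10): abc, abd, abe, acd, ace, ade, bcd, bce, bde, cde
  3-simplices (5): abcd, abce, abde, acde, bcde

so the chain groups are C_0 ≅ Z^5, C_1 ≅ Z^10, C_2 ≅ Z^10, C_3 ≅ Z^5.

Boundary ∂_1: C_1 → C_0 sends each edge [p,q] (with p < q) to q − p. For instance
  ∂ae = e − a.
As a 5×10 matrix over Z this has rank 4, with invariant factors (1,1,1,1).

The boundary map ∂_2: C_2 → C_1 maps a triangle to the signed sum of its edges. For instance
  ∂cde = de − ce + cd,
  ∂abc = bc − ac + ab.
As a 10×10 matrix over Z this has rank 6, with invariant factors (1,1,1,1,1,1).

The boundary map ∂_3: C_3 → C_2 sends each 3-simplex σ to the alternating sum Σ_i (−1)^i (σ with its i-th vertex removed). For instance
  ∂bcde = cde − bde + bce − bcd,
  ∂abce = bce − ace + abe − abc.
The 10×5 boundary matrix has rank 4 and Smith normal form diag(1,1,1,1).

From H_k ≅ ker(∂_k) / im(∂_{k+1}) we obtain:

  H_0: rank C_0 − rank ∂_1 = 5 − 4 = 1, and the invariant factors of ∂_1 are all 1, so H_0 ≅ Z.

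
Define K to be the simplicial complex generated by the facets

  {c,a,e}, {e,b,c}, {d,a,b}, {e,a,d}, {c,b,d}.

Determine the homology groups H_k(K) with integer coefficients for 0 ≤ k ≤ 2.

H_0 = Z,  H_1 = Z,  H_2 = 0.

Take the total order a < b < c < d < e on the vertex set. Then K (dimension 2) consists of the simplices:

  0-simplices (5): a, b, c, d, e
  1-simplices (10): ab, ac, ad, ae, bc, bd, be, cd, ce, de
  2-simplices (5): abd, ace, ade, bcd, bce

Hence C_0 ≅ Z^5, C_1 ≅ Z^10, C_2 ≅ Z^5.

The boundary map ∂_1: C_1 → C_0 is given by ∂[p,q] = [q] − [p]. For instance
  ∂cd = d − c.
The 5×10 boundary matrix has rank 4 and Smith normal form diag(1,1,1,1).

∂_2: C_2 → C_1 acts by ∂[p,q,r] = [q,r] − [p,r] + [p,q]. For instance
  ∂abd = bd − ad + ab,
  ∂ace = ce − ae + ac.
The resulting 10×5 matrix has rank 5, and its Smith normal form has invariant factors (1,1,1,1,1).

From H_k ≅ ker(∂_k) / im(∂_{k+1}) we obtain:

  H_0: rank C_0 − rank ∂_1 = 5 − 4 = 1, and the invariant factors of ∂_1 are all 1, so H_0 = Z.
  H_1: rank ker ∂_1 − rank ∂_2 = (10 − 4) − 5 = 1, and the invariant factors of ∂_2 are all 1, so H_1 = Z.
  H_2: rank ker ∂_2 − rank ∂_3 = (5 − 5) − 0 = 0, and there is no ∂_3, so H_2 = 0.

As a check, the Euler characteristic is 5 − 10 + 5 = 0, which agrees with 1 − 1 + 0 = 0.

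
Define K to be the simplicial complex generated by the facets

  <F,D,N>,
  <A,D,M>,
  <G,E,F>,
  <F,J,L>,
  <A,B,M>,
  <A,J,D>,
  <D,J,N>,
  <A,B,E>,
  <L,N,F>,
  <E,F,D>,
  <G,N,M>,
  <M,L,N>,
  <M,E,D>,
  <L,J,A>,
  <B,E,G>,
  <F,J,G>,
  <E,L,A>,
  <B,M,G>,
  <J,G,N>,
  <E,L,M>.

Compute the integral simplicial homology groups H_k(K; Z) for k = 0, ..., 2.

H_0 ≅ Z,  H_1 ≅ Z ⊕ Z/2,  H_2 = 0.

Order the vertices as A < B < D < E < F < G < J < L < M < N. Listing each simplex with vertices in this order, K has dimension 2 with simplices:

  0-simplices (10): A, B, D, E, F, G, J, L, M, N
  1-simplices (30): AB, AD, AE, AJ, AL, AM, BE, BG, BM, DE, DF, DJ, DM, DN, EF, EG, EL, EM, FG, FJ, FL, FN, GJ, GM, GN, JL, JN, LM, LN, MN
  2-simplices (20): ABE, ABM, ADJ, ADM, AEL, AJL, BEG, BGM, DEF, DEM, DFN, DJN, EFG, ELM, FGJ, FJL, FLN, GJN, GMN, LMN

giving chain groups C_0 ≅ Z^10, C_1 ≅ Z^30, C_2 ≅ Z^20.

∂_1: C_1 → C_0 maps an edge to its endpoints' difference, ∂[p,q] = q − p. For instance
  ∂AM = M − A.
This gives a 10×30 integer matrix of rank 9; reducing to Smith normal form yields diagonal entries (1,1,1,1,1,1,1,1,1).

The boundary map ∂_2: C_2 → C_1 maps a triangle to the signed sum of its edges. For instance
  ∂GMN = MN − GN + GM,
  ∂FLN = LN − FN + FL.
This gives a 30×20 integer matrix of rank 20; reducing to Smith normal form yields diagonal entries (1,1,1,1,1,1,1,1,1,1,1,1,1,1,1,1,1,1,1,2).

Now H_k = ker ∂_k / im ∂_{k+1}, so:

  H_0: rank C_0 − rank ∂_1 = 10 − 9 = 1, and the invariant factors of ∂_1 are all 1, so H_0 ≅ Z.
  H_1: rank ker ∂_1 − rank ∂_2 = (30 − 9) − 20 = 1, and ∂_2 has invariant factor 2 > 1, so H_1 ≅ Z ⊕ Z/2.
  H_2: rank ker ∂_2 − rank ∂_3 = (20 − 20) − 0 = 0, and there is no ∂_3, so H_2 ≅ 0.

As a check, the Euler characteristic is 10 − 30 + 20 = 0, which agrees with 1 − 1 + 0 = 0.
(K is a triangulation of the Klein bottle.)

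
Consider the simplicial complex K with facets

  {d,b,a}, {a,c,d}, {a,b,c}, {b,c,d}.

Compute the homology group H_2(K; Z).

We work with the vertex ordering a < b < c < d. The simplices of K, each written with vertices in increasing order, are:

  0-simplices (4): a, b, c, d
  1-simplices (6): ab, ac, ad, bc, bd, cd
  2-simplices (4): abc, abd, acd, bcd

so the chain groups are C_0 ≅ Z^4, C_1 ≅ Z^6, C_2 ≅ Z^4.

∂_1: C_1 → C_0 is given by ∂[p,q] = [q] − [p]. For instance
  ∂ad = d − a.
The 4×6 boundary matrix has rank 3 and Smith normal form diag(1,1,1).

Boundary ∂_2: C_2 → C_1 sends each 2-simplex [p,q,r] to [q,r] − [p,r] + [p,q]. For instance
  ∂acd = cd − ad + ac,
  ∂abc = bc − ac + ab.
This gives a 6×4 integer matrix of rank 3; reducing to Smith normal form yields diagonal entries (1,1,1).

Computing H_k = (kernel of ∂_k) / (image of ∂_{k+1}):

  H_2: rank ker ∂_2 − rank ∂_3 = (4 − 3) − 0 = 1, and there is no ∂_3, so H_2 = Z.

H_2 ≅ Z.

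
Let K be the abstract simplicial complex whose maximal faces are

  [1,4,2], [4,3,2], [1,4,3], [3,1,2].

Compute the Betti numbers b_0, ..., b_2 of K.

b_0 = 1, b_1 = 0, b_2 = 1.

Take the total order 1 < 2 < 3 < 4 on the vertex set. Then K (dimension 2) consists of the simplices:

  0-simplices (4): [1], [2], [3], [4]
  1-simplices (6): [1,2], [1,3], [1,4], [2,3], [2,4], [3,4]
  2-simplices (4): [1,2,3], [1,2,4], [1,3,4], [2,3,4]

so the chain groups are C_0 ≅ Z^4, C_1 ≅ Z^6, C_2 ≅ Z^4.

∂_1: C_1 → C_0 sends each edge [p,q] (with p < q) to q − p.
The resulting 4×6 matrix has rank 3, and its Smith normal form has invariant factors (1,1,1).

Boundary ∂_2: C_2 → C_1 acts by ∂[p,q,r] = [q,r] − [p,r] + [p,q]. For instance
  ∂[1,2,3] = [2,3] − [1,3] + [1,2],
  ∂[1,3,4] = [3,4] − [1,4] + [1,3].
This gives a 6×4 integer matrix of rank 3; reducing to Smith normal form yields diagonal entries (1,1,1).

Computing H_k = (kernel of ∂_k) / (image of ∂_{k+1}):

  H_0: rank C_0 − rank ∂_1 = 4 − 3 = 1, and the invariant factors of ∂_1 are all 1, so H_0 ≅ Z.
  H_1: rank ker ∂_1 − rank ∂_2 = (6 − 3) − 3 = 0, and the invariant factors of ∂_2 are all 1, so H_1 ≅ 0.
  H_2: rank ker ∂_2 − rank ∂_3 = (4 − 3) − 0 = 1, and there is no ∂_3, so H_2 ≅ Z.

Hence the Betti numbers are b_0 = 1, b_1 = 0, b_2 = 1.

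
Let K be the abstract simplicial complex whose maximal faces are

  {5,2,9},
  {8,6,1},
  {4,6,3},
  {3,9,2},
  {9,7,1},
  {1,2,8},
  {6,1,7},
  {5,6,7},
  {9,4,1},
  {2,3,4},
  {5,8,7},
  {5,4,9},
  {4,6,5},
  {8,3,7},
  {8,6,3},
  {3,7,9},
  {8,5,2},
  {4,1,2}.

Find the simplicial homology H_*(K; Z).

H_0 = Z,  H_1 = Z ⊕ Z/2,  H_2 = 0.

Order the vertices as 1 < 2 < 3 < 4 < 5 < 6 < 7 < 8 < 9. Listing each simplex with vertices in this order, K has dimension 2 with simplices:

  0-simplices (9): [1], [2], [3], [4], [5], [6], [7], [8], [9]
  1-simplices (27): (27 of them)
  2-simplices (18): [1,2,4], [1,2,8], [1,4,9], [1,6,7], [1,6,8], [1,7,9], [2,3,4], [2,3,9], [2,5,8], [2,5,9], [3,4,6], [3,6,8], [3,7,8], [3,7,9], [4,5,6], [4,5,9], [5,6,7], [5,7,8]

Hence C_0 ≅ Z^9, C_1 ≅ Z^27, C_2 ≅ Z^18.

∂_1: C_1 → C_0 maps an edge to its endpoints' difference, ∂[p,q] = q − p. For instance
  ∂[1,4] = [4] − [1].
The resulting 9×27 matrix has rank 8, and its Smith normal form has invariant factors (1,1,1,1,1,1,1,1).

∂_2: C_2 → C_1 sends each 2-simplex [p,q,r] to [q,r] − [p,r] + [p,q]. For instance
  ∂[1,2,8] = [2,8] − [1,8] + [1,2],
  ∂[1,2,4] = [2,4] − [1,4] + [1,2].
The resulting 27×18 matrix has rank 18, and its Smith normal form has invariant factors (1,1,1,1,1,1,1,1,1,1,1,1,1,1,1,1,1,2).

Computing H_k = (kernel of ∂_k) / (image of ∂_{k+1}):

  H_0: rank C_0 − rank ∂_1 = 9 − 8 = 1, and the invariant factors of ∂_1 are all 1, so H_0 ≅ Z.
  H_1: rank ker ∂_1 − rank ∂_2 = (27 − 8) − 18 = 1, and ∂_2 has invariant factor 2 > 1, so H_1 ≅ Z ⊕ Z/2.
  H_2: rank ker ∂_2 − rank ∂_3 = (18 − 18) − 0 = 0, and there is no ∂_3, so H_2 ≅ 0.

(K is a triangulation of the Klein bottle.)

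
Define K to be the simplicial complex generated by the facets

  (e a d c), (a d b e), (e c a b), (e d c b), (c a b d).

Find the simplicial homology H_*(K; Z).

Order the vertices as a < b < c < d < e. Listing each simplex with vertices in this order, K has dimension 3 with simplices:

  0-simplices (5): a, b, c, d, e
  1-simplices (10): ab, ac, ad, ae, bc, bd, be, cd, ce, de
  2-simplices (10): abc, abd, abe, acd, ace, ade, bcd, bce, bde, cde
  3-simplices (5): abcd, abce, abde, acde, bcde

giving chain groups C_0 ≅ Z^5, C_1 ≅ Z^10, C_2 ≅ Z^10, C_3 ≅ Z^5.

The boundary map ∂_1: C_1 → C_0 maps an edge to its endpoints' difference, ∂[p,q] = q − p.
This gives a 5×10 integer matrix of rank 4; reducing to Smith normal form yields diagonal entries (1,1,1,1).

The boundary map ∂_2: C_2 → C_1 acts by ∂[p,q,r] = [q,r] − [p,r] + [p,q]. For instance
  ∂bde = de − be + bd,
  ∂ace = ce − ae + ac.
This gives a 10×10 integer matrix of rank 6; reducing to Smith normal form yields diagonal entries (1,1,1,1,1,1).

The boundary map ∂_3: C_3 → C_2 sends each 3-simplex σ to the alternating sum Σ_i (−1)^i (σ with its i-th vertex removed). For instance
  ∂abcd = bcd − acd + abd − abc,
  ∂abce = bce − ace + abe − abc.
The 10×5 boundary matrix has rank 4 and Smith normal form diag(1,1,1,1).

Reading off H_k = ker ∂_k / im ∂_{k+1}:

  H_0: rank C_0 − rank ∂_1 = 5 − 4 = 1, and the invariant factors of ∂_1 are all 1, so H_0 ≅ Z.
  H_1: rank ker ∂_1 − rank ∂_2 = (10 − 4) − 6 = 0, and the invariant factors of ∂_2 are all 1, so H_1 ≅ 0.
  H_2: rank ker ∂_2 − rank ∂_3 = (10 − 6) − 4 = 0, and the invariant factors of ∂_3 are all 1, so H_2 ≅ 0.
  H_3: rank ker ∂_3 − rank ∂_4 = (5 − 4) − 0 = 1, and there is no ∂_4, so H_3 ≅ Z.

H_0 ≅ Z,  H_1 = 0,  H_2 = 0,  H_3 ≅ Z.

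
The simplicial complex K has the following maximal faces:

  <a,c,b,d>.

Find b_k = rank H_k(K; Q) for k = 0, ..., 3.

b_0 = 1, b_1 = 0, b_2 = 0, b_3 = 0.

We work with the vertex ordering a < b < c < d. The simplices of K, each written with vertices in increasing order, are:

  0-simplices (4): a, b, c, d
  1-simplices (6): ab, ac, ad, bc, bd, cd
  2-simplices (4): abc, abd, acd, bcd
  3-simplices (1): abcd

Hence C_0 ≅ Z^4, C_1 ≅ Z^6, C_2 ≅ Z^4, C_3 ≅ Z^1.

Boundary ∂_1: C_1 → C_0 sends each edge [p,q] (with p < q) to q − p. For instance
  ∂cd = d − c.
The resulting 4×6 matrix has rank 3, and its Smith normal form has invariant factors (1,1,1).

Boundary ∂_2: C_2 → C_1 maps a triangle to the signed sum of its edges. For instance
  ∂bcd = cd − bd + bc,
  ∂abd = bd − ad + ab.
The resulting 6×4 matrix has rank 3, and its Smith normal form has invariant factors (1,1,1).

∂_3: C_3 → C_2 sends each 3-simplex σ to the alternating sum Σ_i (−1)^i (σ with its i-th vertex removed). For instance
  ∂abcd = bcd − acd + abd − abc.
As a 4×1 matrix over Z this has rank 1, with invariant factors (1).

From H_k ≅ ker(∂_k) / im(∂_{k+1}) we obtain:

  H_0: rank C_0 − rank ∂_1 = 4 − 3 = 1, and the invariant factors of ∂_1 are all 1, so H_0 ≅ Z.
  H_1: rank ker ∂_1 − rank ∂_2 = (6 − 3) − 3 = 0, and the invariant factors of ∂_2 are all 1, so H_1 ≅ 0.
  H_2: rank ker ∂_2 − rank ∂_3 = (4 − 3) − 1 = 0, and the invariant factors of ∂_3 are all 1, so H_2 ≅ 0.
  H_3: rank ker ∂_3 − rank ∂_4 = (1 − 1) − 0 = 0, and there is no ∂_4, so H_3 ≅ 0.

Hence the Betti numbers are b_0 = 1, b_1 = 0, b_2 = 0, b_3 = 0.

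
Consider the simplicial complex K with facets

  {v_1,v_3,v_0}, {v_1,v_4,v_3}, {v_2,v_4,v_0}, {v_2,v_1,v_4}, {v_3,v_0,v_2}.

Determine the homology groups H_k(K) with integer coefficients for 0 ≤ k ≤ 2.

Order the vertices as v_0 < v_1 < v_2 < v_3 < v_4. Listing each simplex with vertices in this order, K has dimension 2 with simplices:

  0-simplices (5): [v_0], [v_1], [v_2], [v_3], [v_4]
  1-simplices (10): [v_0,v_1], [v_0,v_2], [v_0,v_3], [v_0,v_4], [v_1,v_2], [v_1,v_3], [v_1,v_4], [v_2,v_3], [v_2,v_4], [v_3,v_4]
  2-simplices (5): [v_0,v_1,v_3], [v_0,v_2,v_3], [v_0,v_2,v_4], [v_1,v_2,v_4], [v_1,v_3,v_4]

giving chain groups C_0 ≅ Z^5, C_1 ≅ Z^10, C_2 ≅ Z^5.

∂_1: C_1 → C_0 is given by ∂[p,q] = [q] − [p].
This gives a 5×10 integer matrix of rank 4; reducing to Smith normal form yields diagonal entries (1,1,1,1).

∂_2: C_2 → C_1 acts by ∂[p,q,r] = [q,r] − [p,r] + [p,q]. For instance
  ∂[v_1,v_3,v_4] = [v_3,v_4] − [v_1,v_4] + [v_1,v_3],
  ∂[v_0,v_2,v_4] = [v_2,v_4] − [v_0,v_4] + [v_0,v_2].
As a 10×5 matrix over Z this has rank 5, with invariant factors (1,1,1,1,1).

From H_k ≅ ker(∂_k) / im(∂_{k+1}) we obtain:

  H_0: rank C_0 − rank ∂_1 = 5 − 4 = 1, and the invariant factors of ∂_1 are all 1, so H_0 ≅ Z.
  H_1: rank ker ∂_1 − rank ∂_2 = (10 − 4) − 5 = 1, and the invariant factors of ∂_2 are all 1, so H_1 ≅ Z.
  H_2: rank ker ∂_2 − rank ∂_3 = (5 − 5) − 0 = 0, and there is no ∂_3, so H_2 ≅ 0.

H_0 = Z,  H_1 = Z,  H_2 = 0.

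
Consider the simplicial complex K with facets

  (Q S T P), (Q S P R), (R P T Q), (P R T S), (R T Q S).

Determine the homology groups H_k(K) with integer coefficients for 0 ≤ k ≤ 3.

H_0 = Z,  H_1 = 0,  H_2 = 0,  H_3 = Z.

We work with the vertex ordering P < Q < R < S < T. The simplices of K, each written with vertices in increasing order, are:

  0-simplices (5): P, Q, R, S, T
  1-simplices (10): PQ, PR, PS, PT, QR, QS, QT, RS, RT, ST
  2-simplices (10): PQR, PQS, PQT, PRS, PRT, PST, QRS, QRT, QST, RST
  3-simplices (5): PQRS, PQRT, PQST, PRST, QRST

giving chain groups C_0 ≅ Z^5, C_1 ≅ Z^10, C_2 ≅ Z^10, C_3 ≅ Z^5.

∂_1: C_1 → C_0 is given by ∂[p,q] = [q] − [p]. For instance
  ∂PT = T − P.
This gives a 5×10 integer matrix of rank 4; reducing to Smith normal form yields diagonal entries (1,1,1,1).

The boundary map ∂_2: C_2 → C_1 acts by ∂[p,q,r] = [q,r] − [p,r] + [p,q]. For instance
  ∂RST = ST − RT + RS,
  ∂QRS = RS − QS + QR.
As a 10×10 matrix over Z this has rank 6, with invariant factors (1,1,1,1,1,1).

∂_3: C_3 → C_2 sends each 3-simplex σ to the alternating sum Σ_i (−1)^i (σ with its i-th vertex removed). For instance
  ∂PQST = QST − PST + PQT − PQS,
  ∂PQRT = QRT − PRT + PQT − PQR.
The 10×5 boundary matrix has rank 4 and Smith normal form diag(1,1,1,1).

Reading off H_k = ker ∂_k / im ∂_{k+1}:

  H_0: rank C_0 − rank ∂_1 = 5 − 4 = 1, and the invariant factors of ∂_1 are all 1, so H_0 ≅ Z.
  H_1: rank ker ∂_1 − rank ∂_2 = (10 − 4) − 6 = 0, and the invariant factors of ∂_2 are all 1, so H_1 ≅ 0.
  H_2: rank ker ∂_2 − rank ∂_3 = (10 − 6) − 4 = 0, and the invariant factors of ∂_3 are all 1, so H_2 ≅ 0.
  H_3: rank ker ∂_3 − rank ∂_4 = (5 − 4) − 0 = 1, and there is no ∂_4, so H_3 ≅ Z.

As a check, the Euler characteristic is 5 − 10 + 10 − 5 = 0, which agrees with 1 − 0 + 0 − 1 = 0.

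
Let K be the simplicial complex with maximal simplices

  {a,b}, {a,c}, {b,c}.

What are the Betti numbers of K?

We work with the vertex ordering a < b < c. The simplices of K, each written with vertices in increasing order, are:

  0-simplices (3): a, b, c
  1-simplices (3): ab, ac, bc

so the chain groups are C_0 ≅ Z^3, C_1 ≅ Z^3.

∂_1: C_1 → C_0 is given by ∂[p,q] = [q] − [p].
The resulting 3×3 matrix has rank 2, and its Smith normal form has invariant factors (1,1).

Reading off H_k = ker ∂_k / im ∂_{k+1}:

  H_0: rank C_0 − rank ∂_1 = 3 − 2 = 1, and the invariant factors of ∂_1 are all 1, so H_0 ≅ Z.
  H_1: rank ker ∂_1 − rank ∂_2 = (3 − 2) − 0 = 1, and there is no ∂_2, so H_1 ≅ Z.

Hence the Betti numbers are b_0 = 1, b_1 = 1.

b_0 = 1, b_1 = 1.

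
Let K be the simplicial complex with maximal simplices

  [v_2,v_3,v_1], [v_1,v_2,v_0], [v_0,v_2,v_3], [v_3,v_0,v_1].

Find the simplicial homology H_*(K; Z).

H_0 ≅ Z,  H_1 = 0,  H_2 ≅ Z.

Fix the vertex order v_0 < v_1 < v_2 < v_3 and write every simplex with vertices in increasing order. Then dim K = 2 and the simplices of K are:

  0-simplices (4): [v_0], [v_1], [v_2], [v_3]
  1-simplices (6): [v_0,v_1], [v_0,v_2], [v_0,v_3], [v_1,v_2], [v_1,v_3], [v_2,v_3]
  2-simplices (4): [v_0,v_1,v_2], [v_0,v_1,v_3], [v_0,v_2,v_3], [v_1,v_2,v_3]

so the chain groups are C_0 ≅ Z^4, C_1 ≅ Z^6, C_2 ≅ Z^4.

The boundary map ∂_1: C_1 → C_0 sends each edge [p,q] (with p < q) to q − p.
As a 4×6 matrix over Z this has rank 3, with invariant factors (1,1,1).

The boundary map ∂_2: C_2 → C_1 acts by ∂[p,q,r] = [q,r] − [p,r] + [p,q]. For instance
  ∂[v_0,v_2,v_3] = [v_2,v_3] − [v_0,v_3] + [v_0,v_2],
  ∂[v_0,v_1,v_2] = [v_1,v_2] − [v_0,v_2] + [v_0,v_1].
The resulting 6×4 matrix has rank 3, and its Smith normal form has invariant factors (1,1,1).

Now H_k = ker ∂_k / im ∂_{k+1}, so:

  H_0: rank C_0 − rank ∂_1 = 4 − 3 = 1, and the invariant factors of ∂_1 are all 1, so H_0 = Z.
  H_1: rank ker ∂_1 − rank ∂_2 = (6 − 3) − 3 = 0, and the invariant factors of ∂_2 are all 1, so H_1 = 0.
  H_2: rank ker ∂_2 − rank ∂_3 = (4 − 3) − 0 = 1, and there is no ∂_3, so H_2 = Z.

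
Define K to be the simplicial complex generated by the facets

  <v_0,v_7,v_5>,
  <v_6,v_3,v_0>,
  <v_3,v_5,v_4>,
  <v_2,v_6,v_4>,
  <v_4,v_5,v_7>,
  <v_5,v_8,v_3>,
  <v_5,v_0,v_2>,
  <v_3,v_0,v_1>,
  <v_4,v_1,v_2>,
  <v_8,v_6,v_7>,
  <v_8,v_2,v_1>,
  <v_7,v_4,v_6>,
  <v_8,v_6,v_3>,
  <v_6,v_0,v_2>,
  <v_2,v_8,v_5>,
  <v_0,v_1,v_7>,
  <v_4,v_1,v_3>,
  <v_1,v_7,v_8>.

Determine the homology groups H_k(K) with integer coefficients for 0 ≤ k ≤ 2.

Order the vertices as v_0 < v_1 < v_2 < v_3 < v_4 < v_5 < v_6 < v_7 < v_8. Listing each simplex with vertices in this order, K has dimension 2 with simplices:

  0-simplices (9): [v_0], [v_1], [v_2], [v_3], [v_4], [v_5], [v_6], [v_7], [v_8]
  1-simplices (27): (27 of them)
  2-simplices (18): (18 of them)

Hence C_0 ≅ Z^9, C_1 ≅ Z^27, C_2 ≅ Z^18.

The boundary map ∂_1: C_1 → C_0 sends each edge [p,q] (with p < q) to q − p. For instance
  ∂[v_2,v_4] = [v_4] − [v_2].
This gives a 9×27 integer matrix of rank 8; reducing to Smith normal form yields diagonal entries (1,1,1,1,1,1,1,1).

Boundary ∂_2: C_2 → C_1 acts by ∂[p,q,r] = [q,r] − [p,r] + [p,q]. For instance
  ∂[v_3,v_5,v_8] = [v_5,v_8] − [v_3,v_8] + [v_3,v_5],
  ∂[v_0,v_2,v_6] = [v_2,v_6] − [v_0,v_6] + [v_0,v_2].
The resulting 27×18 matrix has rank 17, and its Smith normal form has invariant factors (1,1,1,1,1,1,1,1,1,1,1,1,1,1,1,1,1).

From H_k ≅ ker(∂_k) / im(∂_{k+1}) we obtain:

  H_0: rank C_0 − rank ∂_1 = 9 − 8 = 1, and the invariant factors of ∂_1 are all 1, so H_0 ≅ Z.
  H_1: rank ker ∂_1 − rank ∂_2 = (27 − 8) − 17 = 2, and the invariant factors of ∂_2 are all 1, so H_1 ≅ Z^2.
  H_2: rank ker ∂_2 − rank ∂_3 = (18 − 17) − 0 = 1, and there is no ∂_3, so H_2 ≅ Z.

H_0 ≅ Z,  H_1 ≅ Z^2,  H_2 ≅ Z.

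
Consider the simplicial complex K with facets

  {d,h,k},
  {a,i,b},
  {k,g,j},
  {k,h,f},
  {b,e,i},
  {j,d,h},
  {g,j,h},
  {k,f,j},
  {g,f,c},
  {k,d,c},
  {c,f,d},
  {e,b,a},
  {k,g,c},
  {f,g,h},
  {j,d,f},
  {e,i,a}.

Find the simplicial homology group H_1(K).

Take the total order a < b < c < d < e < f < g < h < i < j < k on the vertex set. Then K (dimension 2) consists of the simplices:

  0-simplices (11): a, b, c, d, e, f, g, h, i, j, k
  1-simplices (24): ab, ae, ai, be, bi, cd, cf, cg, ck, df, dh, dj, dk, ei, fg, fh, fj, fk, gh, gj, gk, hj, hk, jk
  2-simplices (16): abe, abi, aei, bei, cdf, cdk, cfg, cgk, dfj, dhj, dhk, fgh, fhk, fjk, ghj, gjk

so the chain groups are C_0 ≅ Z^11, C_1 ≅ Z^24, C_2 ≅ Z^16.

∂_1: C_1 → C_0 is given by ∂[p,q] = [q] − [p].
As a 11×24 matrix over Z this has rank 9, with invariant factors (1,1,1,1,1,1,1,1,1).

Boundary ∂_2: C_2 → C_1 maps a triangle to the signed sum of its edges. For instance
  ∂fhk = hk − fk + fh,
  ∂cdf = df − cf + cd.
As a 24×16 matrix over Z this has rank 15, with invariant factors (1,1,1,1,1,1,1,1,1,1,1,1,1,1,2).

From H_k ≅ ker(∂_k) / im(∂_{k+1}) we obtain:

  H_1: rank ker ∂_1 − rank ∂_2 = (24 − 9) − 15 = 0, and ∂_2 has invariant factor 2 > 1, so H_1 ≅ Z/2.

H_1 ≅ Z/2.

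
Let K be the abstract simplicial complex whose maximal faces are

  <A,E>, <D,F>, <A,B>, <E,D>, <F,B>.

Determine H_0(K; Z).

Order the vertices as A < B < D < E < F. Listing each simplex with vertices in this order, K has dimension 1 with simplices:

  0-simplices (5): A, B, D, E, F
  1-simplices (5): AB, AE, BF, DE, DF

giving chain groups C_0 ≅ Z^5, C_1 ≅ Z^5.

Boundary ∂_1: C_1 → C_0 maps an edge to its endpoints' difference, ∂[p,q] = q − p. For instance
  ∂AE = E − A.
The resulting 5×5 matrix has rank 4, and its Smith normal form has invariant factors (1,1,1,1).

Now H_k = ker ∂_k / im ∂_{k+1}, so:

  H_0: rank C_0 − rank ∂_1 = 5 − 4 = 1, and the invariant factors of ∂_1 are all 1, so H_0 = Z.

(K is a triangulation of the circle S^1.)

H_0 = Z.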